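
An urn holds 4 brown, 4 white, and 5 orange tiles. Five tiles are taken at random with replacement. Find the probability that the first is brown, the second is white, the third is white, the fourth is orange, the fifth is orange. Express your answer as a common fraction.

Multiply the conditional probability of each draw in order, with replacement (the composition resets each draw).
P = (4/13) · (4/13) · (4/13) · (5/13) · (5/13) = 1600/371293 ≈ 0.0043.

1600/371293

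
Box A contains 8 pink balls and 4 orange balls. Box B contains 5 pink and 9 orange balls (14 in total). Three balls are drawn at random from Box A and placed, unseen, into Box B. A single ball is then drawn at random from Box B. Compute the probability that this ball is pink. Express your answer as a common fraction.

7/17

Condition on how many of the transferred balls are pink (from Box A: 8 pink of 12; then Box B has 17 total).
  0 pink: C(8,0)C(4,3)/C(12,3) = 1/55; then P = 5/17
  1 pink: C(8,1)C(4,2)/C(12,3) = 12/55; then P = 6/17
  2 pink: C(8,2)C(4,1)/C(12,3) = 28/55; then P = 7/17
  3 pink: C(8,3)C(4,0)/C(12,3) = 14/55; then P = 8/17
P(pink from Box B) = 7/17 ≈ 0.4118.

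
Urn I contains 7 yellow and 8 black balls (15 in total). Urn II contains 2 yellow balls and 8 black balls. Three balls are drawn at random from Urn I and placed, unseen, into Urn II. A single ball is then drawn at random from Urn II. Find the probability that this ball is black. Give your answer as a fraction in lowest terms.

Condition on how many of the transferred balls are black (from Urn I: 8 black of 15; then Urn II has 13 total).
  0 black: C(8,0)C(7,3)/C(15,3) = 1/13; then P = 8/13
  1 black: C(8,1)C(7,2)/C(15,3) = 24/65; then P = 9/13
  2 black: C(8,2)C(7,1)/C(15,3) = 28/65; then P = 10/13
  3 black: C(8,3)C(7,0)/C(15,3) = 8/65; then P = 11/13
P(black from Urn II) = 48/65 ≈ 0.7385.

48/65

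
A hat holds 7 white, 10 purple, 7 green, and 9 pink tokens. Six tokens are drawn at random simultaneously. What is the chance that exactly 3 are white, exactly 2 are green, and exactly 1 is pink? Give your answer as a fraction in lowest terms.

945/158224

Unordered draws without replacement: count favorable combinations over C(33,6).
Favorable = C(7,3) · C(10,0) · C(7,2) · C(9,1) = 6615; total = C(33,6) = 1107568.
P = 6615/1107568 = 945/158224 ≈ 0.0060.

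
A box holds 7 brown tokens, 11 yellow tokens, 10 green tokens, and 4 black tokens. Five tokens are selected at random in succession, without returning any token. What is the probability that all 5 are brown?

3/28768

Unordered draws without replacement: count favorable combinations over C(32,5).
Favorable = C(7,5) · C(11,0) · C(10,0) · C(4,0) = 21; total = C(32,5) = 201376.
P = 21/201376 = 3/28768 ≈ 0.0001.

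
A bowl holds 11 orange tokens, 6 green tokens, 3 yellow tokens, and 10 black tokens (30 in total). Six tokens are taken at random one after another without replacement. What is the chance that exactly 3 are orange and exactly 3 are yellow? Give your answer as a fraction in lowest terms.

11/39585

Unordered draws without replacement: count favorable combinations over C(30,6).
Favorable = C(11,3) · C(6,0) · C(3,3) · C(10,0) = 165; total = C(30,6) = 593775.
P = 165/593775 = 11/39585 ≈ 0.0003.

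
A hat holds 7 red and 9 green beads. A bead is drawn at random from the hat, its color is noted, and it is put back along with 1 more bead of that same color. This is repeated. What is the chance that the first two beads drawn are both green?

After a green draw the hat holds 10 green out of 17.
P = (9/16)·(10/17) = 45/136 ≈ 0.3309.

45/136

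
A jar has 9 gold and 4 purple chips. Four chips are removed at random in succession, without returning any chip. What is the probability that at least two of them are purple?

23/65

Sum the hypergeometric tail for j = 2,…,4 purple chips.
Favorable = C(4,2)·C(9,2) + C(4,3)·C(9,1) + C(4,4)·C(9,0) = 253; total = C(13,4) = 715.
P = 253/715 = 23/65 ≈ 0.3538.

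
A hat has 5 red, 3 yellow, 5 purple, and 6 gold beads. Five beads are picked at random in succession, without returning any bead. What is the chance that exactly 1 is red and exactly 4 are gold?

25/3876

Unordered draws without replacement: count favorable combinations over C(19,5).
Favorable = C(5,1) · C(3,0) · C(5,0) · C(6,4) = 75; total = C(19,5) = 11628.
P = 75/11628 = 25/3876 ≈ 0.0064.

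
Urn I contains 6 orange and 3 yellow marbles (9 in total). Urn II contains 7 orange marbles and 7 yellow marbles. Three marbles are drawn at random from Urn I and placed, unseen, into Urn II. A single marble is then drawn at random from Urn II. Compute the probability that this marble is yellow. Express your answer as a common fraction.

8/17

Condition on how many of the transferred marbles are yellow (from Urn I: 3 yellow of 9; then Urn II has 17 total).
  0 yellow: C(3,0)C(6,3)/C(9,3) = 5/21; then P = 7/17
  1 yellow: C(3,1)C(6,2)/C(9,3) = 15/28; then P = 8/17
  2 yellow: C(3,2)C(6,1)/C(9,3) = 3/14; then P = 9/17
  3 yellow: C(3,3)C(6,0)/C(9,3) = 1/84; then P = 10/17
P(yellow from Urn II) = 8/17 ≈ 0.4706.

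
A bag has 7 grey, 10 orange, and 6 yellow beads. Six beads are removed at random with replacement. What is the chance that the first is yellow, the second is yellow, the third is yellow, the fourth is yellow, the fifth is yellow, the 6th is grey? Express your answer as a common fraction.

54432/148035889

Multiply the conditional probability of each draw in order, with replacement (the composition resets each draw).
P = (6/23) · (6/23) · (6/23) · (6/23) · (6/23) · (7/23) = 54432/148035889 ≈ 0.0004.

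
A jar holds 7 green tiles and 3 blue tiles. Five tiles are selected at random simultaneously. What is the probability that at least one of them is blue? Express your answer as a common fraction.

11/12

Use the complement: P(at least one blue) = 1 − P(no blue).
P(none) = C(7,5)/C(10,5) = 21/252.
So P = 1 − 21/252 = 11/12 ≈ 0.9167.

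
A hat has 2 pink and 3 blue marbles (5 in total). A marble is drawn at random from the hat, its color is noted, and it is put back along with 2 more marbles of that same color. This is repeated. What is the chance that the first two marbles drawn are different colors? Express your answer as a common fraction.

Either pink then blue, or blue then pink; after the first draw the total is 7.
P = (2/5)·(3/7) + (3/5)·(2/7) = 12/35 ≈ 0.3429.

12/35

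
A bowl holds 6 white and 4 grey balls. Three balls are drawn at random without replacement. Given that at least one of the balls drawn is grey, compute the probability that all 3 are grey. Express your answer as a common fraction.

P(all 3 grey) = C(4,3)/C(10,3) = 1/30; P(at least one grey) = 1 − C(6,3)/C(10,3) = 5/6.
Since 'all 3 grey' ⊆ 'at least one grey', P(all 3 | at least one) = 1/30 / 5/6 = 1/25 ≈ 0.0400.

1/25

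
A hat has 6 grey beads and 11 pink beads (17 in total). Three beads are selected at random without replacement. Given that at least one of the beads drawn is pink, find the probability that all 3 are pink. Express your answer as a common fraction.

1/4

P(all 3 pink) = C(11,3)/C(17,3) = 33/136; P(at least one pink) = 1 − C(6,3)/C(17,3) = 33/34.
Since 'all 3 pink' ⊆ 'at least one pink', P(all 3 | at least one) = 33/136 / 33/34 = 1/4 ≈ 0.2500.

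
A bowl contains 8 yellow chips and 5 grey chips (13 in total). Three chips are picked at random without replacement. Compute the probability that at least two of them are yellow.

Sum the hypergeometric tail for j = 2,…,3 yellow chips.
Favorable = C(8,2)·C(5,1) + C(8,3)·C(5,0) = 196; total = C(13,3) = 286.
P = 196/286 = 98/143 ≈ 0.6853.

98/143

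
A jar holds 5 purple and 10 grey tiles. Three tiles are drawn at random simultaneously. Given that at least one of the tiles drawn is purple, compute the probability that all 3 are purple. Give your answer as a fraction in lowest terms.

2/67

P(all 3 purple) = C(5,3)/C(15,3) = 2/91; P(at least one purple) = 1 − C(10,3)/C(15,3) = 67/91.
Since 'all 3 purple' ⊆ 'at least one purple', P(all 3 | at least one) = 2/91 / 67/91 = 2/67 ≈ 0.0299.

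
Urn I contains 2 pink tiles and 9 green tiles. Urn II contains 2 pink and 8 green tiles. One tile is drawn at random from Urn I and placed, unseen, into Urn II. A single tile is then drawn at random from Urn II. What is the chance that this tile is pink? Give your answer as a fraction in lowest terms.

Condition on how many of the transferred tiles are pink (from Urn I: 2 pink of 11; then Urn II has 11 total).
  0 pink: C(2,0)C(9,1)/C(11,1) = 9/11; then P = 2/11
  1 pink: C(2,1)C(9,0)/C(11,1) = 2/11; then P = 3/11
P(pink from Urn II) = 24/121 ≈ 0.1983.

24/121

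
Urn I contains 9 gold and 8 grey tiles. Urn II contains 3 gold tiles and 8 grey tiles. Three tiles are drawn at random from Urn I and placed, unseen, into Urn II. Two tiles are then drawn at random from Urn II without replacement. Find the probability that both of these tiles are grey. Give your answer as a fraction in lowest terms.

Condition on how many of the transferred tiles are grey (from Urn I: 8 grey of 17; then Urn II has 14 total).
  0 grey: C(8,0)C(9,3)/C(17,3) = 21/170; then P = C(8,2)/C(14,2) = 4/13
  1 grey: C(8,1)C(9,2)/C(17,3) = 36/85; then P = C(9,2)/C(14,2) = 36/91
  2 grey: C(8,2)C(9,1)/C(17,3) = 63/170; then P = C(10,2)/C(14,2) = 45/91
  3 grey: C(8,3)C(9,0)/C(17,3) = 7/85; then P = C(11,2)/C(14,2) = 55/91
P(both grey) = 1357/3094 ≈ 0.4386.

1357/3094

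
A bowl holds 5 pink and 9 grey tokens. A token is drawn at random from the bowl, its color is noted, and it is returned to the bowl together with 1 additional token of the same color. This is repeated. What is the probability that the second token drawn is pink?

Condition on the first draw. If first is pink (prob 5/14), second-pink has prob (6)/(15); if not (prob 9/14), it has prob 5/(15).
P = (5/14)·(6/15) + (9/14)·(5/15) = 5/14 ≈ 0.3571.

5/14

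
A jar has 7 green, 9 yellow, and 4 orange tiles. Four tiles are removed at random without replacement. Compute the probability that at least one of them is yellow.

301/323

Use the complement: P(at least one yellow) = 1 − P(no yellow).
P(none) = C(11,4)/C(20,4) = 330/4845.
So P = 1 − 330/4845 = 301/323 ≈ 0.9319.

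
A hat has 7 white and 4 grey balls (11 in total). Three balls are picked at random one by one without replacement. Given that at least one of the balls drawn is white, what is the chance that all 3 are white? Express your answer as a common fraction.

5/23

P(all 3 white) = C(7,3)/C(11,3) = 7/33; P(at least one white) = 1 − C(4,3)/C(11,3) = 161/165.
Since 'all 3 white' ⊆ 'at least one white', P(all 3 | at least one) = 7/33 / 161/165 = 5/23 ≈ 0.2174.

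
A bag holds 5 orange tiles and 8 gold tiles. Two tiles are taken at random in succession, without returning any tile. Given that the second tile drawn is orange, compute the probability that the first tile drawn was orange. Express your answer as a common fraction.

1/3

P(first=orange and the second tile drawn is orange) = (5/13)·(4/12) = 5/39.
P(the second tile drawn is orange) = Σ over first color = 5/39 + 10/39 = 5/13.
By Bayes, P(first=orange | the second tile drawn is orange) = 5/39 / 5/13 = 1/3 ≈ 0.3333.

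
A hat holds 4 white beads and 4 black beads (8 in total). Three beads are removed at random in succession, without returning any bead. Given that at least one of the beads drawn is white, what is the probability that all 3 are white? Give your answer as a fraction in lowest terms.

1/13

P(all 3 white) = C(4,3)/C(8,3) = 1/14; P(at least one white) = 1 − C(4,3)/C(8,3) = 13/14.
Since 'all 3 white' ⊆ 'at least one white', P(all 3 | at least one) = 1/14 / 13/14 = 1/13 ≈ 0.0769.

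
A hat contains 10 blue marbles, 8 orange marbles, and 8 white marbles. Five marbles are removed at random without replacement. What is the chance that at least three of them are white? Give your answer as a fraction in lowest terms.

2471/16445

Sum the hypergeometric tail for j = 3,…,5 white marbles.
Favorable = C(8,3)·C(18,2) + C(8,4)·C(18,1) + C(8,5)·C(18,0) = 9884; total = C(26,5) = 65780.
P = 9884/65780 = 2471/16445 ≈ 0.1503.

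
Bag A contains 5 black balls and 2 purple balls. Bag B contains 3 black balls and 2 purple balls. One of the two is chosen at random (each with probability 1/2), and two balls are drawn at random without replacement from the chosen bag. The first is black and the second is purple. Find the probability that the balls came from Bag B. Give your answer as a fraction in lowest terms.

63/113

P(E | Bag A) = 5/21; P(E | Bag B) = 3/10.
P(E) = 1/2·5/21 + 1/2·3/10 = 113/420.
By Bayes' rule, P(Bag B | E) = 3/20 / 113/420 = 63/113 ≈ 0.5575.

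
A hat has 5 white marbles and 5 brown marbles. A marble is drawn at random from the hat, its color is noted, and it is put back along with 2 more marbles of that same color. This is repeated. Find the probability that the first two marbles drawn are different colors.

Either white then brown, or brown then white; after the first draw the total is 12.
P = (5/10)·(5/12) + (5/10)·(5/12) = 5/12 ≈ 0.4167.

5/12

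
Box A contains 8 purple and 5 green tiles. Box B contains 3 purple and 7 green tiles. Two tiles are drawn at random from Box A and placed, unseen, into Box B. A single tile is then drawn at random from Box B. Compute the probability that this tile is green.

Condition on how many of the transferred tiles are green (from Box A: 5 green of 13; then Box B has 12 total).
  0 green: C(5,0)C(8,2)/C(13,2) = 14/39; then P = 7/12
  1 green: C(5,1)C(8,1)/C(13,2) = 20/39; then P = 8/12
  2 green: C(5,2)C(8,0)/C(13,2) = 5/39; then P = 9/12
P(green from Box B) = 101/156 ≈ 0.6474.

101/156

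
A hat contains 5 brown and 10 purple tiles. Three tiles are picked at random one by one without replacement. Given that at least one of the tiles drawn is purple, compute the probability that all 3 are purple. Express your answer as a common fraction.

P(all 3 purple) = C(10,3)/C(15,3) = 24/91; P(at least one purple) = 1 − C(5,3)/C(15,3) = 89/91.
Since 'all 3 purple' ⊆ 'at least one purple', P(all 3 | at least one) = 24/91 / 89/91 = 24/89 ≈ 0.2697.

24/89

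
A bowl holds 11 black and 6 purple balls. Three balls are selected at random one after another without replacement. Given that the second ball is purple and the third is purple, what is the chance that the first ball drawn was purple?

4/15

P(first=purple and the second ball is purple and the third is purple) = (6/17)·(5/16)·(4/15) = 1/34.
P(E) = Σ over first color = 11/136 + 1/34 = 15/136.
By Bayes, P(first=purple | E) = 1/34 / 15/136 = 4/15 ≈ 0.2667.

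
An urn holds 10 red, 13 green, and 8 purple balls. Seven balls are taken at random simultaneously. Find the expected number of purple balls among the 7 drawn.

56/31

By linearity of expectation, E[X] = Σ P(draw i is purple); by symmetry each draw (even without replacement) has P(purple) = 8/31.
E[X] = 7 · 8/31 = 56/31 ≈ 1.8065.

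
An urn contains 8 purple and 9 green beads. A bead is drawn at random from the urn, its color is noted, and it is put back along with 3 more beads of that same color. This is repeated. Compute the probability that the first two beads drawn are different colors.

Either green then purple, or purple then green; after the first draw the total is 20.
P = (9/17)·(8/20) + (8/17)·(9/20) = 36/85 ≈ 0.4235.

36/85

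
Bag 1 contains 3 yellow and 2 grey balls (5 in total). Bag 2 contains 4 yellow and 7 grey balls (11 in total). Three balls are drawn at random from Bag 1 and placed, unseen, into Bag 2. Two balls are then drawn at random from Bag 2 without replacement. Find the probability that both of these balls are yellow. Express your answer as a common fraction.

141/910

Condition on how many of the transferred balls are yellow (from Bag 1: 3 yellow of 5; then Bag 2 has 14 total).
  1 yellow: C(3,1)C(2,2)/C(5,3) = 3/10; then P = C(5,2)/C(14,2) = 10/91
  2 yellow: C(3,2)C(2,1)/C(5,3) = 3/5; then P = C(6,2)/C(14,2) = 15/91
  3 yellow: C(3,3)C(2,0)/C(5,3) = 1/10; then P = C(7,2)/C(14,2) = 3/13
P(both yellow) = 141/910 ≈ 0.1549.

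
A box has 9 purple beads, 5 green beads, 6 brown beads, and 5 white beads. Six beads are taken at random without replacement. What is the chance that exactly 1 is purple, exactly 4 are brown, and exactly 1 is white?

27/7084

Unordered draws without replacement: count favorable combinations over C(25,6).
Favorable = C(9,1) · C(5,0) · C(6,4) · C(5,1) = 675; total = C(25,6) = 177100.
P = 675/177100 = 27/7084 ≈ 0.0038.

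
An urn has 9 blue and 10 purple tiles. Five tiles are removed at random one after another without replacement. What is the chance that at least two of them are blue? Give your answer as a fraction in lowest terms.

Sum the hypergeometric tail for j = 2,…,5 blue tiles.
Favorable = C(9,2)·C(10,3) + C(9,3)·C(10,2) + C(9,4)·C(10,1) + C(9,5)·C(10,0) = 9486; total = C(19,5) = 11628.
P = 9486/11628 = 31/38 ≈ 0.8158.

31/38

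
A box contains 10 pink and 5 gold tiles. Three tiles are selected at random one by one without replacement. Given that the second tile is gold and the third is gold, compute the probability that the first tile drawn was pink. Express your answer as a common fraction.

10/13

P(first=pink and the second tile is gold and the third is gold) = (10/15)·(5/14)·(4/13) = 20/273.
P(E) = Σ over first color = 20/273 + 2/91 = 2/21.
By Bayes, P(first=pink | E) = 20/273 / 2/21 = 10/13 ≈ 0.7692.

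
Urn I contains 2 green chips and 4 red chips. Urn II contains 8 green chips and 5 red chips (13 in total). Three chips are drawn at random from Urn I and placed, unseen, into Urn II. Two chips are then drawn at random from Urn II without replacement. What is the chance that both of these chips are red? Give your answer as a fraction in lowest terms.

Condition on how many of the transferred chips are red (from Urn I: 4 red of 6; then Urn II has 16 total).
  1 red: C(4,1)C(2,2)/C(6,3) = 1/5; then P = C(6,2)/C(16,2) = 1/8
  2 red: C(4,2)C(2,1)/C(6,3) = 3/5; then P = C(7,2)/C(16,2) = 7/40
  3 red: C(4,3)C(2,0)/C(6,3) = 1/5; then P = C(8,2)/C(16,2) = 7/30
P(both red) = 53/300 ≈ 0.1767.

53/300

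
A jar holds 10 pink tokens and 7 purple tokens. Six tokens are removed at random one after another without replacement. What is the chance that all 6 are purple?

Multiply the conditional probability of each draw in order, without replacement, so each draw removes one from its color and from the total.
P = (7/17) · (6/16) · (5/15) · (4/14) · (3/13) · (2/12) = 1/1768 ≈ 0.0006.

1/1768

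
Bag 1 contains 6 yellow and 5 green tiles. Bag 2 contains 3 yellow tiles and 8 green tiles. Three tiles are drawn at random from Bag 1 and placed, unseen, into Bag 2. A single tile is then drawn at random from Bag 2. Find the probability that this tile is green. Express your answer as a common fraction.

103/154

Condition on how many of the transferred tiles are green (from Bag 1: 5 green of 11; then Bag 2 has 14 total).
  0 green: C(5,0)C(6,3)/C(11,3) = 4/33; then P = 8/14
  1 green: C(5,1)C(6,2)/C(11,3) = 5/11; then P = 9/14
  2 green: C(5,2)C(6,1)/C(11,3) = 4/11; then P = 10/14
  3 green: C(5,3)C(6,0)/C(11,3) = 2/33; then P = 11/14
P(green from Bag 2) = 103/154 ≈ 0.6688.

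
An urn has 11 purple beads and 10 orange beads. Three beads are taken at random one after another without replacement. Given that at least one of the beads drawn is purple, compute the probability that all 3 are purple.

P(all 3 purple) = C(11,3)/C(21,3) = 33/266; P(at least one purple) = 1 − C(10,3)/C(21,3) = 121/133.
Since 'all 3 purple' ⊆ 'at least one purple', P(all 3 | at least one) = 33/266 / 121/133 = 3/22 ≈ 0.1364.

3/22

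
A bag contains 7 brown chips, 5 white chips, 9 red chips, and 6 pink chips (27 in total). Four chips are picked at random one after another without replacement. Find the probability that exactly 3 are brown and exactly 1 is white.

Unordered draws without replacement: count favorable combinations over C(27,4).
Favorable = C(7,3) · C(5,1) · C(9,0) · C(6,0) = 175; total = C(27,4) = 17550.
P = 175/17550 = 7/702 ≈ 0.0100.

7/702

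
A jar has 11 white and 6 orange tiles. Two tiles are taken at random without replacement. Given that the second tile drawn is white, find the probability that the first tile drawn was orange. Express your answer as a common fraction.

P(first=orange and the second tile drawn is white) = (6/17)·(11/16) = 33/136.
P(the second tile drawn is white) = Σ over first color = 55/136 + 33/136 = 11/17.
By Bayes, P(first=orange | the second tile drawn is white) = 33/136 / 11/17 = 3/8 ≈ 0.3750.

3/8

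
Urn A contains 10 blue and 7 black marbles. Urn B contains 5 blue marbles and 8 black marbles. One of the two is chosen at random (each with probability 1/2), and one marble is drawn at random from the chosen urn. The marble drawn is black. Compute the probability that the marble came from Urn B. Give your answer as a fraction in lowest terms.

P(black | Urn A) = 7/17; P(black | Urn B) = 8/13.
P(black) = 1/2·7/17 + 1/2·8/13 = 227/442.
By Bayes' rule, P(Urn B | black) = 4/13 / 227/442 = 136/227 ≈ 0.5991.

136/227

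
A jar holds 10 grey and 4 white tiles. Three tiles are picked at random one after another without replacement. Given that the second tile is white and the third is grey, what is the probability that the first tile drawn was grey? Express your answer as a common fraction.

3/4

P(first=grey and the second tile is white and the third is grey) = (10/14)·(4/13)·(9/12) = 15/91.
P(E) = Σ over first color = 15/91 + 5/91 = 20/91.
By Bayes, P(first=grey | E) = 15/91 / 20/91 = 3/4 ≈ 0.7500.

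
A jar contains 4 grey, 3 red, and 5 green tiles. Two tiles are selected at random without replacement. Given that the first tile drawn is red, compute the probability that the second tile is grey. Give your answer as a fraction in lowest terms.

After removing 1 red, the jar has 4 grey out of 11 remaining.
P(second is grey | given) = 4/11 ≈ 0.3636.

4/11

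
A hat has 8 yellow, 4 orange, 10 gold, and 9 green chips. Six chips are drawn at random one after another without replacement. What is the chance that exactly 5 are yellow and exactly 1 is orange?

32/105183

Unordered draws without replacement: count favorable combinations over C(31,6).
Favorable = C(8,5) · C(4,1) · C(10,0) · C(9,0) = 224; total = C(31,6) = 736281.
P = 224/736281 = 32/105183 ≈ 0.0003.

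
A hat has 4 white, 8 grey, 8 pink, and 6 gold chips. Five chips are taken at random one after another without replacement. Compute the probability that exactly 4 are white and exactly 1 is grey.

2/16445

Unordered draws without replacement: count favorable combinations over C(26,5).
Favorable = C(4,4) · C(8,1) · C(8,0) · C(6,0) = 8; total = C(26,5) = 65780.
P = 8/65780 = 2/16445 ≈ 0.0001.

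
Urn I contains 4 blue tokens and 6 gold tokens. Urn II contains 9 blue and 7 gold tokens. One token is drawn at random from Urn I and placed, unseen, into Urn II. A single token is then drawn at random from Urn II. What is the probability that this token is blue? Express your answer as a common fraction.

Condition on how many of the transferred tokens are blue (from Urn I: 4 blue of 10; then Urn II has 17 total).
  0 blue: C(4,0)C(6,1)/C(10,1) = 3/5; then P = 9/17
  1 blue: C(4,1)C(6,0)/C(10,1) = 2/5; then P = 10/17
P(blue from Urn II) = 47/85 ≈ 0.5529.

47/85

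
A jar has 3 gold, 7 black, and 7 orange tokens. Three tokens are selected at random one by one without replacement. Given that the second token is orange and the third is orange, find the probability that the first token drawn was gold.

P(first=gold and the second token is orange and the third is orange) = (3/17)·(7/16)·(6/15) = 21/680.
P(E) = Σ over first color = 21/680 + 49/680 + 7/136 = 21/136.
By Bayes, P(first=gold | E) = 21/680 / 21/136 = 1/5 ≈ 0.2000.

1/5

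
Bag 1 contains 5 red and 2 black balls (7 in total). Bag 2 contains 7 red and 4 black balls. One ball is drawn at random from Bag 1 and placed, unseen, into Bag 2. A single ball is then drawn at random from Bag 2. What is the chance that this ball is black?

5/14

Condition on how many of the transferred balls are black (from Bag 1: 2 black of 7; then Bag 2 has 12 total).
  0 black: C(2,0)C(5,1)/C(7,1) = 5/7; then P = 4/12
  1 black: C(2,1)C(5,0)/C(7,1) = 2/7; then P = 5/12
P(black from Bag 2) = 5/14 ≈ 0.3571.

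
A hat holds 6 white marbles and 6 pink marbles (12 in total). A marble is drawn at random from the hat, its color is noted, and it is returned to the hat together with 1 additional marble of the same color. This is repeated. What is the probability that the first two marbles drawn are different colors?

6/13

Either pink then white, or white then pink; after the first draw the total is 13.
P = (6/12)·(6/13) + (6/12)·(6/13) = 6/13 ≈ 0.4615.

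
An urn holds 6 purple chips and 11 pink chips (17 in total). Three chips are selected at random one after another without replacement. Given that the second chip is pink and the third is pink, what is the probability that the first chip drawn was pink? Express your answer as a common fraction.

P(first=pink and the second chip is pink and the third is pink) = (11/17)·(10/16)·(9/15) = 33/136.
P(E) = Σ over first color = 11/68 + 33/136 = 55/136.
By Bayes, P(first=pink | E) = 33/136 / 55/136 = 3/5 ≈ 0.6000.

3/5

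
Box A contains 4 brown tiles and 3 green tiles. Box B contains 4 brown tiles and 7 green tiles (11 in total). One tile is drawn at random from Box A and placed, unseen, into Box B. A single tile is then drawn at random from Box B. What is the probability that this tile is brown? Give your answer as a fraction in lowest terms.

8/21

Condition on how many of the transferred tiles are brown (from Box A: 4 brown of 7; then Box B has 12 total).
  0 brown: C(4,0)C(3,1)/C(7,1) = 3/7; then P = 4/12
  1 brown: C(4,1)C(3,0)/C(7,1) = 4/7; then P = 5/12
P(brown from Box B) = 8/21 ≈ 0.3810.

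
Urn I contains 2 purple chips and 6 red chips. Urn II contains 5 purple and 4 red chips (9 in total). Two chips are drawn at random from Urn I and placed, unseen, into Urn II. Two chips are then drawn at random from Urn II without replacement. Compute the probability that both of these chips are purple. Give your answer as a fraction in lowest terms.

351/1540

Condition on how many of the transferred chips are purple (from Urn I: 2 purple of 8; then Urn II has 11 total).
  0 purple: C(2,0)C(6,2)/C(8,2) = 15/28; then P = C(5,2)/C(11,2) = 2/11
  1 purple: C(2,1)C(6,1)/C(8,2) = 3/7; then P = C(6,2)/C(11,2) = 3/11
  2 purple: C(2,2)C(6,0)/C(8,2) = 1/28; then P = C(7,2)/C(11,2) = 21/55
P(both purple) = 351/1540 ≈ 0.2279.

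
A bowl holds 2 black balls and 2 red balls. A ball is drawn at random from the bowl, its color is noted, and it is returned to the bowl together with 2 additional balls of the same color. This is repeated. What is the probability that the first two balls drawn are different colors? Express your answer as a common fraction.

Either red then black, or black then red; after the first draw the total is 6.
P = (2/4)·(2/6) + (2/4)·(2/6) = 1/3 ≈ 0.3333.

1/3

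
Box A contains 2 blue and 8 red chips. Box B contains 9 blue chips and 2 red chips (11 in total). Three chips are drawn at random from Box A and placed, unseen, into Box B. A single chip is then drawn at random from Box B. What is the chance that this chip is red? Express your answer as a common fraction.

11/35

Condition on how many of the transferred chips are red (from Box A: 8 red of 10; then Box B has 14 total).
  1 red: C(8,1)C(2,2)/C(10,3) = 1/15; then P = 3/14
  2 red: C(8,2)C(2,1)/C(10,3) = 7/15; then P = 4/14
  3 red: C(8,3)C(2,0)/C(10,3) = 7/15; then P = 5/14
P(red from Box B) = 11/35 ≈ 0.3143.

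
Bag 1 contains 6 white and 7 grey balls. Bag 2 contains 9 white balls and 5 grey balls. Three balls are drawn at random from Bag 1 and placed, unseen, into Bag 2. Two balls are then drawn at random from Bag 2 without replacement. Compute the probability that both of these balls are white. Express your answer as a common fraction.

Condition on how many of the transferred balls are white (from Bag 1: 6 white of 13; then Bag 2 has 17 total).
  0 white: C(6,0)C(7,3)/C(13,3) = 35/286; then P = C(9,2)/C(17,2) = 9/34
  1 white: C(6,1)C(7,2)/C(13,3) = 63/143; then P = C(10,2)/C(17,2) = 45/136
  2 white: C(6,2)C(7,1)/C(13,3) = 105/286; then P = C(11,2)/C(17,2) = 55/136
  3 white: C(6,3)C(7,0)/C(13,3) = 10/143; then P = C(12,2)/C(17,2) = 33/68
P(both white) = 75/208 ≈ 0.3606.

75/208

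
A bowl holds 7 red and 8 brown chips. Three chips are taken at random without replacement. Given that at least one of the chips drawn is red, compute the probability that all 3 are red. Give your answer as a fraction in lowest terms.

P(all 3 red) = C(7,3)/C(15,3) = 1/13; P(at least one red) = 1 − C(8,3)/C(15,3) = 57/65.
Since 'all 3 red' ⊆ 'at least one red', P(all 3 | at least one) = 1/13 / 57/65 = 5/57 ≈ 0.0877.

5/57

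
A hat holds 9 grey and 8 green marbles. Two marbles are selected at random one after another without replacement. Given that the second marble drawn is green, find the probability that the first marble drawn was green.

P(first=green and the second marble drawn is green) = (8/17)·(7/16) = 7/34.
P(the second marble drawn is green) = Σ over first color = 9/34 + 7/34 = 8/17.
By Bayes, P(first=green | the second marble drawn is green) = 7/34 / 8/17 = 7/16 ≈ 0.4375.

7/16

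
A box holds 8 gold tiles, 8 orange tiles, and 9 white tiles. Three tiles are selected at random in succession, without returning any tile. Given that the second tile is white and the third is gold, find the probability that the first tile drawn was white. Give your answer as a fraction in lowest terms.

P(first=white and the second tile is white and the third is gold) = (9/25)·(8/24)·(8/23) = 24/575.
P(E) = Σ over first color = 21/575 + 24/575 + 24/575 = 3/25.
By Bayes, P(first=white | E) = 24/575 / 3/25 = 8/23 ≈ 0.3478.

8/23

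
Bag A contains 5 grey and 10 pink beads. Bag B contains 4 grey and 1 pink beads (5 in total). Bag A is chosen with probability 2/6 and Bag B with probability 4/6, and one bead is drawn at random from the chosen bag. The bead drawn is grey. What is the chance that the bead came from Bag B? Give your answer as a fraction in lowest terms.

24/29

P(grey | Bag A) = 1/3; P(grey | Bag B) = 4/5.
P(grey) = 1/3·1/3 + 2/3·4/5 = 29/45.
By Bayes' rule, P(Bag B | grey) = 8/15 / 29/45 = 24/29 ≈ 0.8276.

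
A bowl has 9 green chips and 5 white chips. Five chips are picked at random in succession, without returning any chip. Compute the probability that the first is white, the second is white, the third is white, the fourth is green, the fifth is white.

Multiply the conditional probability of each draw in order, without replacement, so each draw removes one from its color and from the total.
P = (5/14) · (4/13) · (3/12) · (9/11) · (2/10) = 9/2002 ≈ 0.0045.

9/2002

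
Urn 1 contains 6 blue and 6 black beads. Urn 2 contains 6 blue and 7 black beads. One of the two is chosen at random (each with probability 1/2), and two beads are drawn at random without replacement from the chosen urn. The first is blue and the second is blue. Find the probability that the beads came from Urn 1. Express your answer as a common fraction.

13/24

P(E | Urn 1) = 5/22; P(E | Urn 2) = 5/26.
P(E) = 1/2·5/22 + 1/2·5/26 = 30/143.
By Bayes' rule, P(Urn 1 | E) = 5/44 / 30/143 = 13/24 ≈ 0.5417.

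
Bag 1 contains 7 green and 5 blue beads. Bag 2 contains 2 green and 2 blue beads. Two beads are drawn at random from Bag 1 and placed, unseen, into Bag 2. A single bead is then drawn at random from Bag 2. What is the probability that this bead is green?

Condition on how many of the transferred beads are green (from Bag 1: 7 green of 12; then Bag 2 has 6 total).
  0 green: C(7,0)C(5,2)/C(12,2) = 5/33; then P = 2/6
  1 green: C(7,1)C(5,1)/C(12,2) = 35/66; then P = 3/6
  2 green: C(7,2)C(5,0)/C(12,2) = 7/22; then P = 4/6
P(green from Bag 2) = 19/36 ≈ 0.5278.

19/36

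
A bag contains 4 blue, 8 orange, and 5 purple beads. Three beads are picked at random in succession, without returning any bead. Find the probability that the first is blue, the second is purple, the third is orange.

2/51

Multiply the conditional probability of each draw in order, without replacement, so each draw removes one from its color and from the total.
P = (4/17) · (5/16) · (8/15) = 2/51 ≈ 0.0392.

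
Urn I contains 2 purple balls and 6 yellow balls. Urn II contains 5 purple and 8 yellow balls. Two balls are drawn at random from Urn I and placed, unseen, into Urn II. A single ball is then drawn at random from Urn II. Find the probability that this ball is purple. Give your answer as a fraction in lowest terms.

Condition on how many of the transferred balls are purple (from Urn I: 2 purple of 8; then Urn II has 15 total).
  0 purple: C(2,0)C(6,2)/C(8,2) = 15/28; then P = 5/15
  1 purple: C(2,1)C(6,1)/C(8,2) = 3/7; then P = 6/15
  2 purple: C(2,2)C(6,0)/C(8,2) = 1/28; then P = 7/15
P(purple from Urn II) = 11/30 ≈ 0.3667.

11/30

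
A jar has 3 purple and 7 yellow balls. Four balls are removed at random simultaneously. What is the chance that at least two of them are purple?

Sum the hypergeometric tail for j = 2,…,3 purple balls.
Favorable = C(3,2)·C(7,2) + C(3,3)·C(7,1) = 70; total = C(10,4) = 210.
P = 70/210 = 1/3 ≈ 0.3333.

1/3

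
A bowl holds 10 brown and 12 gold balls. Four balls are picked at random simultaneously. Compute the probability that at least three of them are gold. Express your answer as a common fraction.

Sum the hypergeometric tail for j = 3,…,4 gold balls.
Favorable = C(12,3)·C(10,1) + C(12,4)·C(10,0) = 2695; total = C(22,4) = 7315.
P = 2695/7315 = 7/19 ≈ 0.3684.

7/19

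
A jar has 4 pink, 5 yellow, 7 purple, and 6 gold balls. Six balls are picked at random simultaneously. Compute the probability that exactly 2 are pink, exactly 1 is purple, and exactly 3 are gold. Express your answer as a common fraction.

40/3553

Unordered draws without replacement: count favorable combinations over C(22,6).
Favorable = C(4,2) · C(5,0) · C(7,1) · C(6,3) = 840; total = C(22,6) = 74613.
P = 840/74613 = 40/3553 ≈ 0.0113.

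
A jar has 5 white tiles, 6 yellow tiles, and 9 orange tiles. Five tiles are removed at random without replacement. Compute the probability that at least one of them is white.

4167/5168

Use the complement: P(at least one white) = 1 − P(no white).
P(none) = C(15,5)/C(20,5) = 3003/15504.
So P = 1 − 3003/15504 = 4167/5168 ≈ 0.8063.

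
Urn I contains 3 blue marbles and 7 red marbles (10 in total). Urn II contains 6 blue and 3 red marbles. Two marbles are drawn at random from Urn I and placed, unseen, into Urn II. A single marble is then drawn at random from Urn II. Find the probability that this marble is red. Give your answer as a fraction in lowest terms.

2/5

Condition on how many of the transferred marbles are red (from Urn I: 7 red of 10; then Urn II has 11 total).
  0 red: C(7,0)C(3,2)/C(10,2) = 1/15; then P = 3/11
  1 red: C(7,1)C(3,1)/C(10,2) = 7/15; then P = 4/11
  2 red: C(7,2)C(3,0)/C(10,2) = 7/15; then P = 5/11
P(red from Urn II) = 2/5 ≈ 0.4000.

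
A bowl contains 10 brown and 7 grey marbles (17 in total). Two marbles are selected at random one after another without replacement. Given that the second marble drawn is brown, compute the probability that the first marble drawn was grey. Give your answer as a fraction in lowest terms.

P(first=grey and the second marble drawn is brown) = (7/17)·(10/16) = 35/136.
P(the second marble drawn is brown) = Σ over first color = 45/136 + 35/136 = 10/17.
By Bayes, P(first=grey | the second marble drawn is brown) = 35/136 / 10/17 = 7/16 ≈ 0.4375.

7/16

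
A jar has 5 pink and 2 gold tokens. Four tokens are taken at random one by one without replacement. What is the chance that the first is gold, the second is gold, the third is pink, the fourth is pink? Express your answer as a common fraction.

1/21

Multiply the conditional probability of each draw in order, without replacement, so each draw removes one from its color and from the total.
P = (2/7) · (1/6) · (5/5) · (4/4) = 1/21 ≈ 0.0476.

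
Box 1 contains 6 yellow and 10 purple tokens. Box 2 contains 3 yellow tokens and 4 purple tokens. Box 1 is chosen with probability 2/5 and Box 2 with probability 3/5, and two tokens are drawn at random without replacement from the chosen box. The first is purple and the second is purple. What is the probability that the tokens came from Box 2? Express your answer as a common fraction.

8/15

P(E | Box 1) = 3/8; P(E | Box 2) = 2/7.
P(E) = 2/5·3/8 + 3/5·2/7 = 9/28.
By Bayes' rule, P(Box 2 | E) = 6/35 / 9/28 = 8/15 ≈ 0.5333.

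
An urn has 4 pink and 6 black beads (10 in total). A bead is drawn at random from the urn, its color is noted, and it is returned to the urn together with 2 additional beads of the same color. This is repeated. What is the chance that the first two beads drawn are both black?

2/5

After a black draw the urn holds 8 black out of 12.
P = (6/10)·(8/12) = 2/5 ≈ 0.4000.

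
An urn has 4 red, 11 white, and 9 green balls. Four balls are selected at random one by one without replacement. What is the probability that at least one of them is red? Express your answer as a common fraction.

Use the complement: P(at least one red) = 1 − P(no red).
P(none) = C(20,4)/C(24,4) = 4845/10626.
So P = 1 − 4845/10626 = 1927/3542 ≈ 0.5440.

1927/3542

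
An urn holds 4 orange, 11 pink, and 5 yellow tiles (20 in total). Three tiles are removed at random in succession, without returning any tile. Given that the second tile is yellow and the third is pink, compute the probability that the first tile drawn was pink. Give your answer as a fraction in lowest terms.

P(first=pink and the second tile is yellow and the third is pink) = (11/20)·(5/19)·(10/18) = 55/684.
P(E) = Σ over first color = 11/342 + 55/684 + 11/342 = 11/76.
By Bayes, P(first=pink | E) = 55/684 / 11/76 = 5/9 ≈ 0.5556.

5/9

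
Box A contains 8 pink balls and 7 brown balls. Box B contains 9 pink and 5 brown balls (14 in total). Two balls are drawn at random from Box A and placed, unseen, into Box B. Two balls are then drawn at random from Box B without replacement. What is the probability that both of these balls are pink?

86/225

Condition on how many of the transferred balls are pink (from Box A: 8 pink of 15; then Box B has 16 total).
  0 pink: C(8,0)C(7,2)/C(15,2) = 1/5; then P = C(9,2)/C(16,2) = 3/10
  1 pink: C(8,1)C(7,1)/C(15,2) = 8/15; then P = C(10,2)/C(16,2) = 3/8
  2 pink: C(8,2)C(7,0)/C(15,2) = 4/15; then P = C(11,2)/C(16,2) = 11/24
P(both pink) = 86/225 ≈ 0.3822.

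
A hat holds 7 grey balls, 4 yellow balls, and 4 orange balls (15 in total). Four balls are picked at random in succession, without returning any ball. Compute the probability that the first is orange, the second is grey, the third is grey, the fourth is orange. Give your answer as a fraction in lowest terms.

Multiply the conditional probability of each draw in order, without replacement, so each draw removes one from its color and from the total.
P = (4/15) · (7/14) · (6/13) · (3/12) = 1/65 ≈ 0.0154.

1/65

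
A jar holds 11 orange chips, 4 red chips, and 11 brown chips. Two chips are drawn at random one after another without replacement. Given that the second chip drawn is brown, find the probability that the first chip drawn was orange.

P(first=orange and the second chip drawn is brown) = (11/26)·(11/25) = 121/650.
P(the second chip drawn is brown) = Σ over first color = 121/650 + 22/325 + 11/65 = 11/26.
By Bayes, P(first=orange | the second chip drawn is brown) = 121/650 / 11/26 = 11/25 ≈ 0.4400.

11/25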